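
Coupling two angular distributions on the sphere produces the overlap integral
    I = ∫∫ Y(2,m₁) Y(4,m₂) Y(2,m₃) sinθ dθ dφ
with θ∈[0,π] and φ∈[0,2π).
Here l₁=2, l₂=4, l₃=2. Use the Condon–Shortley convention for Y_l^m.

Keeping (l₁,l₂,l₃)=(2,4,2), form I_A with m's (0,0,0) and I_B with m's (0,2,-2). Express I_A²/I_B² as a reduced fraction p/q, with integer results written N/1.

12/5

l's match ⇒ only the (l;m) 3-j factors differ between A and B.
A: triangle coeff Δ(2,4,2) = 1/630; Σ_t [2,2]: t=2:+1/16 = 1/16; (3j)²=2/35 [(2 4 2; 0 0 0)], sign=+1
B: triangle coeff Δ(2,4,2) = 1/630; Σ_t [2,2]: t=2:+1/96 = 1/96; (3j)²=1/42 [(2 4 2; 0 2 -2)], sign=+1
I_A²/I_B² = (2/35)/(1/42) = 12/5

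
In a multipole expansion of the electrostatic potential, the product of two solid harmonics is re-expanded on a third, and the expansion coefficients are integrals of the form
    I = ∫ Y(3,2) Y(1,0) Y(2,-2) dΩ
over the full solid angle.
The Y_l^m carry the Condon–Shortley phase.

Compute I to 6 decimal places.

Rules hold: Σm=0, L=6 even, 2≤2≤4.
N = 7·3·5 = 105
Δ = 2!·4!·0!/7! = 1/105
Racah Σ t=1..1: t=1:−1/4 = -1/4
⇒ 3j(3 1 2; 0 0 0)² = 3/35, sgn -1
Racah Σ t=1..1: t=1:−1/24 = -1/24
⇒ 3j(3 1 2; 2 0 -2)² = 1/21, sgn -1
4πI² = N·(3j₀)²·(3jₘ)² = 3/7
I = +1·√(0.428571/4π) = 0.18467439

0.184674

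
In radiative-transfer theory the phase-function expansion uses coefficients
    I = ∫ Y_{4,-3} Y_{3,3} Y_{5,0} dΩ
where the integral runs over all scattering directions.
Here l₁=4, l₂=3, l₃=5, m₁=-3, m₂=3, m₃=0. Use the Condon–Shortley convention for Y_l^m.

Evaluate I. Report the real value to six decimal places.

Checks pass: Σm=0; 12 even; l₃=5∈[1,7].
(2·4+1)(2·3+1)(2·5+1) = 693
Δ: 2! 6! 4! / 13! → 1/180180
sum: t=0:+1/576 t=1:−1/144 t=2:+1/576 = -1/288
3j²(4 3 5; 0 0 0) = Δ·Π!·Σ² = 20/1001  (sign +1)
sum: t=2:+1/5760 = 1/5760
3j²(4 3 5; -3 3 0) = Δ·Π!·Σ² = 5/572  (sign -1)
combine: 4πI² = 693·20/1001·5/572 = 225/1859
take √, sign -1: I = -0.09814013

-0.098140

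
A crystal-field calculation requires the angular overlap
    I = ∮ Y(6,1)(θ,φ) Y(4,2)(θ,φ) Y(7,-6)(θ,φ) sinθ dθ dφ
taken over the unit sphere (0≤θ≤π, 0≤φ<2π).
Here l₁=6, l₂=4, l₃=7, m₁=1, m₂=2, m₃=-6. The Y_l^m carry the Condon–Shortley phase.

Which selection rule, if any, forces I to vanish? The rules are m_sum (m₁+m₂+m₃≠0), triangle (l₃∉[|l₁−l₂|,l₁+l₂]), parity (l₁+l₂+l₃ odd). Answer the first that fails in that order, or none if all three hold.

m_sum

Σmᵢ = -3  ✗
l₃∈[|l₁−l₂|,l₁+l₂]=[2,10], have l₃=7
Σlᵢ = 17 ⇒ odd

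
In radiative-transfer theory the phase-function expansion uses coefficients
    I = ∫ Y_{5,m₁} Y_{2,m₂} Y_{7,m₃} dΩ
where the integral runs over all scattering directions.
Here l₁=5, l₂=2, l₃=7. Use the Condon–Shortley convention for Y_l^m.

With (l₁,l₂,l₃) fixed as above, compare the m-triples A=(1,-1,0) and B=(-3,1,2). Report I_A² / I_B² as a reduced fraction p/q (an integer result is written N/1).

l's match ⇒ only the (l;m) 3-j factors differ between A and B.
A: triangle coeff Δ(5,2,7) = 1/15015; Σ_t [0,0]: t=0:+1/103680 = 1/103680; (3j)²=7/429 [(5 2 7; 1 -1 0)], sign=-1
B: triangle coeff Δ(5,2,7) = 1/15015; Σ_t [0,0]: t=0:+1/483840 = 1/483840; (3j)²=6/1001 [(5 2 7; -3 1 2)], sign=-1
I_A²/I_B² = (7/429)/(6/1001) = 49/18

49/18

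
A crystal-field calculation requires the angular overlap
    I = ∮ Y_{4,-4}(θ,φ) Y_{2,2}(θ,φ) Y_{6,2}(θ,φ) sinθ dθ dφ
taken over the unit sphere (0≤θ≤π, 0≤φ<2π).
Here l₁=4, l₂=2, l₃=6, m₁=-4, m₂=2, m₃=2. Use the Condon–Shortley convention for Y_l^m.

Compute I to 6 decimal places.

0.015904

Checks pass: Σm=0; 12 even; l₃=6∈[2,6].
(2·4+1)(2·2+1)(2·6+1) = 585
Δ: 0! 8! 4! / 13! → 1/6435
sum: t=0:+1/2304 = 1/2304
3j²(4 2 6; 0 0 0) = Δ·Π!·Σ² = 5/143  (sign +1)
sum: t=0:+1/967680 = 1/967680
3j²(4 2 6; -4 2 2) = Δ·Π!·Σ² = 1/6435  (sign +1)
combine: 4πI² = 585·5/143·1/6435 = 5/1573
take √, sign +1: I = 0.01590434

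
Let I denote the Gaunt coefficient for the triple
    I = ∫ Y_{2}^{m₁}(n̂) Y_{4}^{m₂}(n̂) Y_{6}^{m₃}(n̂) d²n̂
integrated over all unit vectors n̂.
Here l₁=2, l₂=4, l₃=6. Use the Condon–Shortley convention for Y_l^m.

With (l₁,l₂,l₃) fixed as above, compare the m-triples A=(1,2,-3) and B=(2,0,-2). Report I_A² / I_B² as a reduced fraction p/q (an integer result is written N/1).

18/5

Same 2,4,6: normalisation and zero-m 3j drop out of the ratio.
A: Δ: 0! 4! 8! / 13! → 1/6435; sum: t=0:+1/8640 = 1/8640; 3j²(2 4 6; 1 2 -3) = Δ·Π!·Σ² = 28/715  (sign -1)
B: Δ: 0! 4! 8! / 13! → 1/6435; sum: t=0:+1/13824 = 1/13824; 3j²(2 4 6; 2 0 -2) = Δ·Π!·Σ² = 14/1287  (sign +1)
I_A²/I_B² = (28/715)/(14/1287) = 18/5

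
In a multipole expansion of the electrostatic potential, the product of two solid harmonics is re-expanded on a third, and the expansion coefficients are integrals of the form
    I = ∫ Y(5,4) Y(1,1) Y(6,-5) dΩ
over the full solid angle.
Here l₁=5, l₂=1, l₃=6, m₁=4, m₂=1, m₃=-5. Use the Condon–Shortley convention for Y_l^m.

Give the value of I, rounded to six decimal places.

m-sum 0 ✓  L=12 even ✓  4≤6≤6 ✓
Π(2lᵢ+1) = 11×3×13 = 429
triangle coeff Δ(5,1,6) = 1/858
Σ_t [0,0]: t=0:+1/14400 = 1/14400
(3j)²=6/143 [(5 1 6; 0 0 0)], sign=+1
Σ_t [0,0]: t=0:+1/725760 = 1/725760
(3j)²=5/78 [(5 1 6; 4 1 -5)], sign=-1
⇒ 4πI² = 15/13
I = (-1)√(15/13/(4π)) = -0.30301841

-0.303018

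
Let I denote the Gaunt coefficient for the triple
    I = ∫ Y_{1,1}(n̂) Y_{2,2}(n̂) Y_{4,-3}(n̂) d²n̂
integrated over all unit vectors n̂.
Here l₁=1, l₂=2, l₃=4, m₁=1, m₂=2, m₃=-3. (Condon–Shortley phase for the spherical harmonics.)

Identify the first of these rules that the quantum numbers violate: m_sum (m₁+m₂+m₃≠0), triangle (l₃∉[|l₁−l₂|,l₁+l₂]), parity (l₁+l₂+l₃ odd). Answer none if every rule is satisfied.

m₁+m₂+m₃ = 1 + 2 − 3 = 0  ✓
triangle: |1−2|=1 ≤ l₃=4 ≤ 1+2=3  ✗
parity: l₁+l₂+l₃ = 7 is odd

triangle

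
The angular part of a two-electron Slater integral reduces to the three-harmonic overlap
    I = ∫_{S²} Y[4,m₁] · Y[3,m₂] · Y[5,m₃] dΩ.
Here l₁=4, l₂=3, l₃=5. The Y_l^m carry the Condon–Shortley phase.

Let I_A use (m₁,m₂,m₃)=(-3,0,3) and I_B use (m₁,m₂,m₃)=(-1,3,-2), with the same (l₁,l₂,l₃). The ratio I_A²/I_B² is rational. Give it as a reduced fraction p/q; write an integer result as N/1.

Same 4,3,5: normalisation and zero-m 3j drop out of the ratio.
A: Δ: 2! 6! 4! / 13! → 1/180180; sum: t=1:−1/2880 t=2:+1/1440 = 1/2880; 3j²(4 3 5; -3 0 3) = Δ·Π!·Σ² = 7/715  (sign +1)
B: Δ: 2! 6! 4! / 13! → 1/180180; sum: t=2:+1/1728 = 1/1728; 3j²(4 3 5; -1 3 -2) = Δ·Π!·Σ² = 25/858  (sign -1)
I_A²/I_B² = (7/715)/(25/858) = 42/125

42/125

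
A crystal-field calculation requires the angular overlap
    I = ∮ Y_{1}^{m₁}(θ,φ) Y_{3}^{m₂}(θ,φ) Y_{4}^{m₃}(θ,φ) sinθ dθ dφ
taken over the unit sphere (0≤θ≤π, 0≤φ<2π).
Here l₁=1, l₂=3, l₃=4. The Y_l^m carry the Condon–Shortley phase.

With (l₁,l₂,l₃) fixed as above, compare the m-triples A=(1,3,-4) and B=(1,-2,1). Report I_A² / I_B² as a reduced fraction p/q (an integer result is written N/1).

Same 1,3,4: normalisation and zero-m 3j drop out of the ratio.
A: Δ: 0! 2! 6! / 9! → 1/252; sum: t=0:+1/1440 = 1/1440; 3j²(1 3 4; 1 3 -4) = Δ·Π!·Σ² = 1/9  (sign +1)
B: Δ: 0! 2! 6! / 9! → 1/252; sum: t=0:+1/240 = 1/240; 3j²(1 3 4; 1 -2 1) = Δ·Π!·Σ² = 1/84  (sign -1)
I_A²/I_B² = (1/9)/(1/84) = 28/3

28/3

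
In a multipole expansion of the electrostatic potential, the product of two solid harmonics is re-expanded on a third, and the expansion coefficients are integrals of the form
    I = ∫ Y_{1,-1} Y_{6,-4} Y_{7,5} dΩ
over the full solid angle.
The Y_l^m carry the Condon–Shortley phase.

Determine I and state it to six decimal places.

-0.284256

m-sum 0 ✓  L=14 even ✓  5≤7≤7 ✓
Π(2lᵢ+1) = 3×13×15 = 585
triangle coeff Δ(1,6,7) = 1/1365
Σ_t [0,0]: t=0:+1/518400 = 1/518400
(3j)²=7/195 [(1 6 7; 0 0 0)], sign=-1
Σ_t [0,0]: t=0:+1/14515200 = 1/14515200
(3j)²=22/455 [(1 6 7; -1 -4 5)], sign=+1
⇒ 4πI² = 66/65
I = (-1)√(66/65/(4π)) = -0.28425647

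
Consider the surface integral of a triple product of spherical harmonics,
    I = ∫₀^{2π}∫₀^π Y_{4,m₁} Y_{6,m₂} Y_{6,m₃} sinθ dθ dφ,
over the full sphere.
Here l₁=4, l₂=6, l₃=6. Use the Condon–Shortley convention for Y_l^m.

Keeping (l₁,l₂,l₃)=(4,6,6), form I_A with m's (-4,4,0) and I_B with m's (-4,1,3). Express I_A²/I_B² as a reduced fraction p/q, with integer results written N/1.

5/7

l's match ⇒ only the (l;m) 3-j factors differ between A and B.
A: triangle coeff Δ(4,6,6) = 1/15315300; Σ_t [4,4]: t=4:+1/829440 = 1/829440; (3j)²=35/2431 [(4 6 6; -4 4 0)], sign=+1
B: triangle coeff Δ(4,6,6) = 1/15315300; Σ_t [4,4]: t=4:+1/414720 = 1/414720; (3j)²=49/2431 [(4 6 6; -4 1 3)], sign=-1
I_A²/I_B² = (35/2431)/(49/2431) = 5/7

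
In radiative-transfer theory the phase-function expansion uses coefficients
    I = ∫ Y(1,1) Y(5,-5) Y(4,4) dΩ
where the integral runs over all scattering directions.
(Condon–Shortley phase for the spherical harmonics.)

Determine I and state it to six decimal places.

Checks pass: Σm=0; 10 even; l₃=4∈[4,6].
(2·1+1)(2·5+1)(2·4+1) = 297
Δ: 2! 0! 8! / 11! → 1/495
sum: t=1:−1/576 = -1/576
3j²(1 5 4; 0 0 0) = Δ·Π!·Σ² = 5/99  (sign -1)
sum: t=0:+1/80640 = 1/80640
3j²(1 5 4; 1 -5 4) = Δ·Π!·Σ² = 1/11  (sign +1)
combine: 4πI² = 297·5/99·1/11 = 15/11
take √, sign -1: I = -0.32941575

-0.329416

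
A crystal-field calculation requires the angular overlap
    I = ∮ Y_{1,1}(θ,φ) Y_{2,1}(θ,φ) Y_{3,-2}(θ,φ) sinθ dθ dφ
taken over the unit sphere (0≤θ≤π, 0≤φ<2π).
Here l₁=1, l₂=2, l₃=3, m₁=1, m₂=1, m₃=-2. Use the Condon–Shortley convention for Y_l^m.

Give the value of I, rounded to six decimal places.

0.261169

m-sum 0 ✓  L=6 even ✓  1≤3≤3 ✓
Π(2lᵢ+1) = 3×5×7 = 105
triangle coeff Δ(1,2,3) = 1/105
Σ_t [0,0]: t=0:+1/4 = 1/4
(3j)²=3/35 [(1 2 3; 0 0 0)], sign=-1
Σ_t [0,0]: t=0:+1/12 = 1/12
(3j)²=2/21 [(1 2 3; 1 1 -2)], sign=-1
⇒ 4πI² = 6/7
I = (+1)√(6/7/(4π)) = 0.26116903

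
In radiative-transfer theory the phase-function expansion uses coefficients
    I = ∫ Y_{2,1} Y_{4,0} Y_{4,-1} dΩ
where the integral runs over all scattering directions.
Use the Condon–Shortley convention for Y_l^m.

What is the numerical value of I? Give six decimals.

-0.044869

m-sum 0 ✓  L=10 even ✓  2≤4≤6 ✓
Π(2lᵢ+1) = 5×9×9 = 405
triangle coeff Δ(2,4,4) = 1/13860
Σ_t [0,2]: t=0:+1/192 t=1:−1/36 t=2:+1/192 = -5/288
(3j)²=20/693 [(2 4 4; 0 0 0)], sign=-1
Σ_t [0,1]: t=0:+1/96 t=1:−1/72 = -1/288
(3j)²=1/462 [(2 4 4; 1 0 -1)], sign=+1
⇒ 4πI² = 150/5929
I = (-1)√(150/5929/(4π)) = -0.04486937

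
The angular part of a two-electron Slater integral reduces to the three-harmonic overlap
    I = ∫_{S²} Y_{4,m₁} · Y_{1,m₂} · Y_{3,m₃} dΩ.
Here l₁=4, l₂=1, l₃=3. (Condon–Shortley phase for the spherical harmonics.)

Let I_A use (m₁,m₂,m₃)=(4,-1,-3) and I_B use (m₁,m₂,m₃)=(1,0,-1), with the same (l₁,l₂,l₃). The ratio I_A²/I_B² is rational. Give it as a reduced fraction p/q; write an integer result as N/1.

Same 4,1,3: normalisation and zero-m 3j drop out of the ratio.
A: Δ: 2! 6! 0! / 9! → 1/252; sum: t=0:+1/1440 = 1/1440; 3j²(4 1 3; 4 -1 -3) = Δ·Π!·Σ² = 1/9  (sign +1)
B: Δ: 2! 6! 0! / 9! → 1/252; sum: t=1:−1/48 = -1/48; 3j²(4 1 3; 1 0 -1) = Δ·Π!·Σ² = 5/84  (sign -1)
I_A²/I_B² = (1/9)/(5/84) = 28/15

28/15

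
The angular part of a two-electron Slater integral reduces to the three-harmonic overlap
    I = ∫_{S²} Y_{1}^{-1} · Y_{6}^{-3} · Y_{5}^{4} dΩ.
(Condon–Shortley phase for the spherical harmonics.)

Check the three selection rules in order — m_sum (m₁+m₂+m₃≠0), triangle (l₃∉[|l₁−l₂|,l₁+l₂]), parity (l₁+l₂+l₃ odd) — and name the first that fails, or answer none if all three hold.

Σmᵢ = 0  ✓
l₃∈[|l₁−l₂|,l₁+l₂]=[5,7], have l₃=5  ✓
Σlᵢ = 12 ⇒ even  ✓

none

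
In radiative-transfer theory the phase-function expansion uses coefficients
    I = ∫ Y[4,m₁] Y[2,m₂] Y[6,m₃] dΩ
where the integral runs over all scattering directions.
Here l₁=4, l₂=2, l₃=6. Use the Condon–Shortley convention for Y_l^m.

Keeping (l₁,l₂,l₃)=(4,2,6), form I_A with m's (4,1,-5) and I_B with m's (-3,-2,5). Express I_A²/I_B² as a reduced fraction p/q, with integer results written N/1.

Shared (l₁,l₂,l₃)=(4,2,6): N and (l;000)² cancel in I_A²/I_B².
A: Δ = 0!·8!·4!/13! = 1/6435; Racah Σ t=0..0: t=0:+1/241920 = 1/241920; ⇒ 3j(4 2 6; 4 1 -5)² = 1/39, sgn -1
B: Δ = 0!·8!·4!/13! = 1/6435; Racah Σ t=0..0: t=0:+1/120960 = 1/120960; ⇒ 3j(4 2 6; -3 -2 5)² = 2/39, sgn -1
I_A²/I_B² = (1/39)/(2/39) = 1/2

1/2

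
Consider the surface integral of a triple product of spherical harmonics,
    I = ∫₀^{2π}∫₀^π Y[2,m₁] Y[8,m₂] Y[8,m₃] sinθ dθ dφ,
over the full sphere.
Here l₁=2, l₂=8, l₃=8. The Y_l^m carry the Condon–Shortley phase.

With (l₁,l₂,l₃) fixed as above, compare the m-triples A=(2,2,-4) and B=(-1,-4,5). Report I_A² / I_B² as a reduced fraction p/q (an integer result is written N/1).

l's match ⇒ only the (l;m) 3-j factors differ between A and B.
A: triangle coeff Δ(2,8,8) = 1/348840; Σ_t [0,0]: t=0:+1/348364800 = 1/348364800; (3j)²=11/646 [(2 8 8; 2 2 -4)], sign=+1
B: triangle coeff Δ(2,8,8) = 1/348840; Σ_t [1,2]: t=1:−1/479001600 t=2:+1/1916006400 = -1/638668800; (3j)²=117/6460 [(2 8 8; -1 -4 5)], sign=+1
I_A²/I_B² = (11/646)/(117/6460) = 110/117

110/117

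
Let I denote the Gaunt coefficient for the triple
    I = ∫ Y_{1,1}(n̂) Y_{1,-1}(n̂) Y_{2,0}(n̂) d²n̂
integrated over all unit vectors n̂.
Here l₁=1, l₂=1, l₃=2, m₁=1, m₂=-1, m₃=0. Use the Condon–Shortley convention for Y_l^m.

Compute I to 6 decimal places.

0.126157

m-sum 0 ✓  L=4 even ✓  0≤2≤2 ✓
Π(2lᵢ+1) = 3×3×5 = 45
triangle coeff Δ(1,1,2) = 1/30
Σ_t [0,0]: t=0:+1/1 = 1/1
(3j)²=2/15 [(1 1 2; 0 0 0)], sign=+1
Σ_t [0,0]: t=0:+1/4 = 1/4
(3j)²=1/30 [(1 1 2; 1 -1 0)], sign=+1
⇒ 4πI² = 1/5
I = (+1)√(1/5/(4π)) = 0.12615663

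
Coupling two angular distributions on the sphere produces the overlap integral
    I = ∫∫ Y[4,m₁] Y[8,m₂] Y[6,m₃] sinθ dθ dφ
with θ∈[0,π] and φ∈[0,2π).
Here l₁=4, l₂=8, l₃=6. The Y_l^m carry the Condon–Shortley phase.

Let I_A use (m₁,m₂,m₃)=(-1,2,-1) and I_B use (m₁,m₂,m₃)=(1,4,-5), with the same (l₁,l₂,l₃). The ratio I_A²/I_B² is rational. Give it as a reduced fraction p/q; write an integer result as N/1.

118803/174845

Same 4,8,6: normalisation and zero-m 3j drop out of the ratio.
A: Δ: 6! 2! 10! / 19! → 1/23279256; sum: t=3:−1/2177280 t=4:+1/829440 t=5:−1/3456000 = 199/435456000; 3j²(4 8 6; -1 2 -1) = Δ·Π!·Σ² = 39601/3879876  (sign -1)
B: Δ: 6! 2! 10! / 19! → 1/23279256; sum: t=2:+1/174182400 t=3:−1/26127360 = -17/522547200; 3j²(4 8 6; 1 4 -5) = Δ·Π!·Σ² = 935/62244  (sign +1)
I_A²/I_B² = (39601/3879876)/(935/62244) = 118803/174845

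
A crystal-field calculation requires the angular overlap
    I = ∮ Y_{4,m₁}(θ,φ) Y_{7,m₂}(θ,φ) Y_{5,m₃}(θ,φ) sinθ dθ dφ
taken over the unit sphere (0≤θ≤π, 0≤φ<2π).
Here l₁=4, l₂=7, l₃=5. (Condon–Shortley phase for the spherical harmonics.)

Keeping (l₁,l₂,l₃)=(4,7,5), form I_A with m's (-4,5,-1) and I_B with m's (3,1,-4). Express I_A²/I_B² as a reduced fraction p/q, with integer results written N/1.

2464/529

l's match ⇒ only the (l;m) 3-j factors differ between A and B.
A: triangle coeff Δ(4,7,5) = 1/6126120; Σ_t [6,6]: t=6:+1/2073600 = 1/2073600; (3j)²=28/1105 [(4 7 5; -4 5 -1)], sign=+1
B: triangle coeff Δ(4,7,5) = 1/6126120; Σ_t [0,1]: t=0:+1/29030400 t=1:−1/1209600 = -23/29030400; (3j)²=529/97240 [(4 7 5; 3 1 -4)], sign=+1
I_A²/I_B² = (28/1105)/(529/97240) = 2464/529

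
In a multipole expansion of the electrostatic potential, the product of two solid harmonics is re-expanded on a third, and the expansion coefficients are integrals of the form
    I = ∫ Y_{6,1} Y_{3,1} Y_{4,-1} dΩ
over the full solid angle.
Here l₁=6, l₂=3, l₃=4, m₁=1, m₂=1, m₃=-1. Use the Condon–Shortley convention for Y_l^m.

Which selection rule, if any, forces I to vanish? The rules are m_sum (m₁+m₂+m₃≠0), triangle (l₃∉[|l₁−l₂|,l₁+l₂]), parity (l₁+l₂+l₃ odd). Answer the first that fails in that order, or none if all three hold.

azimuthal sum: 1 + 1 − 1 = 1  ✗
3 ≤ 4 ≤ 9 (triangle on l)
L = 6 + 3 + 4 = 13 (odd)

m_sum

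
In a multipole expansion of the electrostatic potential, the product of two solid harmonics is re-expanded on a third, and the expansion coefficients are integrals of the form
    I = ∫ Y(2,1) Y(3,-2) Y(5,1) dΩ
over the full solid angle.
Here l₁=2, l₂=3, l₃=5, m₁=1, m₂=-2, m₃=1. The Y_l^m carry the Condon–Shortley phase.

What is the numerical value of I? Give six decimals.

-0.117387

Checks pass: Σm=0; 10 even; l₃=5∈[1,5].
(2·2+1)(2·3+1)(2·5+1) = 385
Δ: 0! 4! 6! / 11! → 1/2310
sum: t=0:+1/144 = 1/144
3j²(2 3 5; 0 0 0) = Δ·Π!·Σ² = 10/231  (sign -1)
sum: t=0:+1/720 = 1/720
3j²(2 3 5; 1 -2 1) = Δ·Π!·Σ² = 4/385  (sign +1)
combine: 4πI² = 385·10/231·4/385 = 40/231
take √, sign -1: I = -0.11738675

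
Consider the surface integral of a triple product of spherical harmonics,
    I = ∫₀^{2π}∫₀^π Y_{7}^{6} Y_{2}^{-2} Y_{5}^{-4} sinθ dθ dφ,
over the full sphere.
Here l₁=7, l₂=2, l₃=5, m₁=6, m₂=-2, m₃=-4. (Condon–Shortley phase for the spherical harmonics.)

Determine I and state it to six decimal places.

0.303018

Checks pass: Σm=0; 14 even; l₃=5∈[5,9].
(2·7+1)(2·2+1)(2·5+1) = 825
Δ: 4! 10! 0! / 15! → 1/15015
sum: t=2:+1/57600 = 1/57600
3j²(7 2 5; 0 0 0) = Δ·Π!·Σ² = 21/715  (sign -1)
sum: t=0:+1/8709120 = 1/8709120
3j²(7 2 5; 6 -2 -4) = Δ·Π!·Σ² = 1/21  (sign -1)
combine: 4πI² = 825·21/715·1/21 = 15/13
take √, sign +1: I = 0.30301841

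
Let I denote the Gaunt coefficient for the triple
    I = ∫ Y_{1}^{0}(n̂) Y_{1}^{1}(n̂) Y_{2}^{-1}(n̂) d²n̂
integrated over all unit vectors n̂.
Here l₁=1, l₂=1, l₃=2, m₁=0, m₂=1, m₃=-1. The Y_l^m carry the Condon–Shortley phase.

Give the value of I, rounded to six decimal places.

-0.218510

m-sum 0 ✓  L=4 even ✓  0≤2≤2 ✓
Π(2lᵢ+1) = 3×3×5 = 45
triangle coeff Δ(1,1,2) = 1/30
Σ_t [0,0]: t=0:+1/1 = 1/1
(3j)²=2/15 [(1 1 2; 0 0 0)], sign=+1
Σ_t [0,0]: t=0:+1/2 = 1/2
(3j)²=1/10 [(1 1 2; 0 1 -1)], sign=-1
⇒ 4πI² = 3/5
I = (-1)√(3/5/(4π)) = -0.21850969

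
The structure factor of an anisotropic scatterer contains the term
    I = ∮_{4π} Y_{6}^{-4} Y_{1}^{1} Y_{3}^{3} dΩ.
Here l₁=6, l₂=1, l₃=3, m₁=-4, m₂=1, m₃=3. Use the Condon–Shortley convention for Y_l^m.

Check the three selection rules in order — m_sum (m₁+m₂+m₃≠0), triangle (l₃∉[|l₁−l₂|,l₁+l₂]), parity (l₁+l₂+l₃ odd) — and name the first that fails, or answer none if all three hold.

triangle

m₁+m₂+m₃ = -4 + 1 + 3 = 0  ✓
triangle: |6−1|=5 ≤ l₃=3 ≤ 6+1=7  ✗
parity: l₁+l₂+l₃ = 10 is even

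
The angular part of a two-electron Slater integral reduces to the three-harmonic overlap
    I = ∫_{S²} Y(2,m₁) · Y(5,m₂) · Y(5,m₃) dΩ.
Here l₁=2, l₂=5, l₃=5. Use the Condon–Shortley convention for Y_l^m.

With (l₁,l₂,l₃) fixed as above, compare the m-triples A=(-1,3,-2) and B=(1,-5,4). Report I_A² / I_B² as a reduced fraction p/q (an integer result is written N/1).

20/27

l's match ⇒ only the (l;m) 3-j factors differ between A and B.
A: triangle coeff Δ(2,5,5) = 1/38610; Σ_t [1,2]: t=1:−1/10080 t=2:+1/2880 = 1/4032; (3j)²=10/429 [(2 5 5; -1 3 -2)], sign=-1
B: triangle coeff Δ(2,5,5) = 1/38610; Σ_t [0,0]: t=0:+1/80640 = 1/80640; (3j)²=9/286 [(2 5 5; 1 -5 4)], sign=-1
I_A²/I_B² = (10/429)/(9/286) = 20/27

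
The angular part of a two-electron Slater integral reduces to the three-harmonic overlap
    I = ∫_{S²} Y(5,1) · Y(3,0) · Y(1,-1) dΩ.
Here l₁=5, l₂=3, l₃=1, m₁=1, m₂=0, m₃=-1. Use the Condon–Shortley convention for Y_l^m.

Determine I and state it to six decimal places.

0.000000

l₃=1 ∉ [2,8] — triangle fails ⇒ I = 0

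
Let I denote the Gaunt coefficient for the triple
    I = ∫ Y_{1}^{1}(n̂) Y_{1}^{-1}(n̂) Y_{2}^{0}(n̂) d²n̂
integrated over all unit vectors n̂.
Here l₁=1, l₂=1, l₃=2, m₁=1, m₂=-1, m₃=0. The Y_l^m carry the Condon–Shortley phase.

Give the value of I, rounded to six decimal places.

Checks pass: Σm=0; 4 even; l₃=2∈[0,2].
(2·1+1)(2·1+1)(2·2+1) = 45
Δ: 0! 2! 2! / 5! → 1/30
sum: t=0:+1/1 = 1/1
3j²(1 1 2; 0 0 0) = Δ·Π!·Σ² = 2/15  (sign +1)
sum: t=0:+1/4 = 1/4
3j²(1 1 2; 1 -1 0) = Δ·Π!·Σ² = 1/30  (sign +1)
combine: 4πI² = 45·2/15·1/30 = 1/5
take √, sign +1: I = 0.12615663

0.126157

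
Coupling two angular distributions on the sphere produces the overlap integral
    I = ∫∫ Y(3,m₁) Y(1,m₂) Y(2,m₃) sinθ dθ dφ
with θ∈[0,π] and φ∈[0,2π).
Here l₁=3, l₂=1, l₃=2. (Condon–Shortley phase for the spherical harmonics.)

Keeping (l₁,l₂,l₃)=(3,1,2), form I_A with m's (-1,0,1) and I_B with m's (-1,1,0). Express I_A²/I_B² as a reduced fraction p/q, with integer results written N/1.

Shared (l₁,l₂,l₃)=(3,1,2): N and (l;000)² cancel in I_A²/I_B².
A: Δ = 2!·4!·0!/7! = 1/105; Racah Σ t=1..1: t=1:−1/6 = -1/6; ⇒ 3j(3 1 2; -1 0 1)² = 8/105, sgn +1
B: Δ = 2!·4!·0!/7! = 1/105; Racah Σ t=2..2: t=2:+1/8 = 1/8; ⇒ 3j(3 1 2; -1 1 0)² = 2/35, sgn +1
I_A²/I_B² = (8/105)/(2/35) = 4/3

4/3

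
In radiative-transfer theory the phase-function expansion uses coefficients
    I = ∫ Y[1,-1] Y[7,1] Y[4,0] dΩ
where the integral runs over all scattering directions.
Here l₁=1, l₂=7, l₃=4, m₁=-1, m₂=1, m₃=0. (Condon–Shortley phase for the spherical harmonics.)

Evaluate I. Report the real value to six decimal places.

0.000000

l₃=4 ∉ [6,8] — triangle fails ⇒ I = 0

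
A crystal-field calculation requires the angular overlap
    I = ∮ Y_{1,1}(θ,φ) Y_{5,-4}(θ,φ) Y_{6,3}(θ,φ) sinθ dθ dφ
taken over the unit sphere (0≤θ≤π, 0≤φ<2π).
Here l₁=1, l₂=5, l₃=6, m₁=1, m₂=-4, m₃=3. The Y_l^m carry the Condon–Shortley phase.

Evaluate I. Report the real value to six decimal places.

Checks pass: Σm=0; 12 even; l₃=6∈[4,6].
(2·1+1)(2·5+1)(2·6+1) = 429
Δ: 0! 2! 10! / 13! → 1/858
sum: t=0:+1/14400 = 1/14400
3j²(1 5 6; 0 0 0) = Δ·Π!·Σ² = 6/143  (sign +1)
sum: t=0:+1/725760 = 1/725760
3j²(1 5 6; 1 -4 3) = Δ·Π!·Σ² = 1/286  (sign -1)
combine: 4πI² = 429·6/143·1/286 = 9/143
take √, sign -1: I = -0.07076985

-0.070770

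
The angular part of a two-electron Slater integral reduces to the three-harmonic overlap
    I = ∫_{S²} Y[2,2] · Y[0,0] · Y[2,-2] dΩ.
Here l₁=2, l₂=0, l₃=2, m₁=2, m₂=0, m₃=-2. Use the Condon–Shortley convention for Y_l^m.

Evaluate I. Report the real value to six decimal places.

0.282095

Checks pass: Σm=0; 4 even; l₃=2∈[2,2].
(2·2+1)(2·0+1)(2·2+1) = 25
Δ: 0! 4! 0! / 5! → 1/5
sum: t=0:+1/4 = 1/4
3j²(2 0 2; 0 0 0) = Δ·Π!·Σ² = 1/5  (sign +1)
sum: t=0:+1/24 = 1/24
3j²(2 0 2; 2 0 -2) = Δ·Π!·Σ² = 1/5  (sign +1)
combine: 4πI² = 25·1/5·1/5 = 1/1
take √, sign +1: I = 0.28209479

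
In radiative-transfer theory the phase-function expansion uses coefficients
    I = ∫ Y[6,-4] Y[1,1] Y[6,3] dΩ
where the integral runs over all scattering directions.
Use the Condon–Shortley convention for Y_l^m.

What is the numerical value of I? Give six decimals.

Σlᵢ=13 odd — θ-integrand is odd under cosθ→−cosθ; I=0

0.000000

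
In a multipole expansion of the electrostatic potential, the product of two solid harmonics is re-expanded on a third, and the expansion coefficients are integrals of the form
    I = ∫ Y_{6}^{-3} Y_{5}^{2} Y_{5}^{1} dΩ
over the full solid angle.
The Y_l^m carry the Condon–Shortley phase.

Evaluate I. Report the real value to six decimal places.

-0.071298

Rules hold: Σm=0, L=16 even, 1≤5≤11.
N = 13·11·11 = 1573
Δ = 6!·6!·4!/17! = 1/28588560
Racah Σ t=1..5: t=1:−1/345600 t=2:+1/13824 t=3:−1/5184 t=4:+1/13824 t=5:−1/345600 = -7/129600
⇒ 3j(6 5 5; 0 0 0)² = 80/7293, sgn +1
Racah Σ t=3..6: t=3:−1/622080 t=4:+1/34560 t=5:−1/23040 t=6:+1/155520 = -1/103680
⇒ 3j(6 5 5; -3 2 1)² = 9/2431, sgn -1
4πI² = N·(3j₀)²·(3jₘ)² = 240/3757
I = -1·√(0.0638808/4π) = -0.07129845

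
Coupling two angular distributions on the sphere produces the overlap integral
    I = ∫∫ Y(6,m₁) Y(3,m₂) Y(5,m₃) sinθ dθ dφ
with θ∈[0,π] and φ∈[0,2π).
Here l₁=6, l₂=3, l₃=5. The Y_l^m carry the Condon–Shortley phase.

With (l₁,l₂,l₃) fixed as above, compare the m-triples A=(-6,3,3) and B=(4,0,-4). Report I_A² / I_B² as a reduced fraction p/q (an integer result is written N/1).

Same 6,3,5: normalisation and zero-m 3j drop out of the ratio.
A: Δ: 4! 8! 2! / 15! → 1/675675; sum: t=4:+1/1935360 = 1/1935360; 3j²(6 3 5; -6 3 3) = Δ·Π!·Σ² = 1/91  (sign +1)
B: Δ: 4! 8! 2! / 15! → 1/675675; sum: t=1:−1/60480 t=2:+1/161280 = -1/96768; 3j²(6 3 5; 4 0 -4) = Δ·Π!·Σ² = 15/1001  (sign +1)
I_A²/I_B² = (1/91)/(15/1001) = 11/15

11/15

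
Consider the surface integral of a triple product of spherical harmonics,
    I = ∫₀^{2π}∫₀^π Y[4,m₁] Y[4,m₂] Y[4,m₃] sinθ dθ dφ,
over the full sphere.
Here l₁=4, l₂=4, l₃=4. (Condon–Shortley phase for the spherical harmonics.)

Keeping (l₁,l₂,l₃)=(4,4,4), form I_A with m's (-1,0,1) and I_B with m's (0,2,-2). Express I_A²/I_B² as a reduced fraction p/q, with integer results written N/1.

81/121

l's match ⇒ only the (l;m) 3-j factors differ between A and B.
A: triangle coeff Δ(4,4,4) = 1/450450; Σ_t [1,4]: t=1:−1/864 t=2:+1/96 t=3:−1/144 t=4:+1/3456 = 1/384; (3j)²=9/2002 [(4 4 4; -1 0 1)], sign=-1
B: triangle coeff Δ(4,4,4) = 1/450450; Σ_t [2,4]: t=2:+1/384 t=3:−1/216 t=4:+1/2304 = -11/6912; (3j)²=11/1638 [(4 4 4; 0 2 -2)], sign=-1
I_A²/I_B² = (9/2002)/(11/1638) = 81/121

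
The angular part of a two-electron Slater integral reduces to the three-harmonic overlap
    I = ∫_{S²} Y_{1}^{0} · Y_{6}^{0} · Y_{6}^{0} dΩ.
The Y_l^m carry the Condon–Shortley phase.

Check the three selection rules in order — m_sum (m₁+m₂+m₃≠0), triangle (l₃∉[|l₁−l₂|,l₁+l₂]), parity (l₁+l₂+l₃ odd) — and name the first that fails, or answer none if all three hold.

azimuthal sum: 0 + 0 + 0 = 0  ✓
5 ≤ 6 ≤ 7 (triangle on l)  ✓
L = 1 + 6 + 6 = 13 (odd)  ✗

parity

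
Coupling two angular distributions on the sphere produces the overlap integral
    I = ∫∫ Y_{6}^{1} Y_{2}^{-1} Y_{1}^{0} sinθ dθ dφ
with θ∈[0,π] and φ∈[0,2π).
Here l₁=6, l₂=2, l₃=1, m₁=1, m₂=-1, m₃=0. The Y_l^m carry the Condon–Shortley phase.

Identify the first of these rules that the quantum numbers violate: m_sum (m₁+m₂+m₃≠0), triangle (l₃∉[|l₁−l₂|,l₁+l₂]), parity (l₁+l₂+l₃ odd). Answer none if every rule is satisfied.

triangle

Σmᵢ = 0  ✓
l₃∈[|l₁−l₂|,l₁+l₂]=[4,8], have l₃=1  ✗
Σlᵢ = 9 ⇒ odd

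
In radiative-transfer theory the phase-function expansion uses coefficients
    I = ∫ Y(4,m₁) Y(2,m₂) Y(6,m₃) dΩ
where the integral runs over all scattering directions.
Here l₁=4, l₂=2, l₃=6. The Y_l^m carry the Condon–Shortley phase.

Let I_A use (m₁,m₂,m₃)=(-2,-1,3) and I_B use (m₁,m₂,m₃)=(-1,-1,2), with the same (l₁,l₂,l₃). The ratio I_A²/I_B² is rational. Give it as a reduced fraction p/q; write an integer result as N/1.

9/8

Shared (l₁,l₂,l₃)=(4,2,6): N and (l;000)² cancel in I_A²/I_B².
A: Δ = 0!·8!·4!/13! = 1/6435; Racah Σ t=0..0: t=0:+1/8640 = 1/8640; ⇒ 3j(4 2 6; -2 -1 3)² = 28/715, sgn -1
B: Δ = 0!·8!·4!/13! = 1/6435; Racah Σ t=0..0: t=0:+1/4320 = 1/4320; ⇒ 3j(4 2 6; -1 -1 2)² = 224/6435, sgn +1
I_A²/I_B² = (28/715)/(224/6435) = 9/8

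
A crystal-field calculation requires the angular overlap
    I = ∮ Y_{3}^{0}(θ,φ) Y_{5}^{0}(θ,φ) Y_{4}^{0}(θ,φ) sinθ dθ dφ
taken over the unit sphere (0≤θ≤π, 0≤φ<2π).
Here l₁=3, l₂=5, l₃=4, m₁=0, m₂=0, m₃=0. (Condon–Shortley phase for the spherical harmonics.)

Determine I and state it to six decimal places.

Rules hold: Σm=0, L=12 even, 2≤4≤8.
N = 7·11·9 = 693
Δ = 4!·2!·6!/13! = 1/180180
Racah Σ t=1..3: t=1:−1/576 t=2:+1/144 t=3:−1/576 = 1/288
⇒ 3j(3 5 4; 0 0 0)² = 20/1001, sgn +1
(m-triple is (0,0,0) — same symbol as above.)
4πI² = N·(3j₀)²·(3jₘ)² = 3600/13013
I = +1·√(0.276646/4π) = 0.14837393

0.148374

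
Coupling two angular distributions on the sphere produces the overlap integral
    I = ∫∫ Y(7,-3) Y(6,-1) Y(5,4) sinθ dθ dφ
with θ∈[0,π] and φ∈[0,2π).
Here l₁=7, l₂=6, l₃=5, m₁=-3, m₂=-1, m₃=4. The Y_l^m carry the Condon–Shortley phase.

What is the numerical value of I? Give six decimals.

-0.033132

Rules hold: Σm=0, L=18 even, 1≤5≤13.
N = 15·13·11 = 2145
Δ = 8!·6!·4!/19! = 1/174594420
Racah Σ t=2..6: t=2:+1/4147200 t=3:−1/207360 t=4:+1/82944 t=5:−1/207360 t=6:+1/4147200 = 1/345600
⇒ 3j(7 6 5; 0 0 0)² = 420/46189, sgn -1
Racah Σ t=4..5: t=4:+1/2488320 t=5:−1/2073600 = -1/12441600
⇒ 3j(7 6 5; -3 -1 4)² = 98/138567, sgn +1
4πI² = N·(3j₀)²·(3jₘ)² = 205800/14919047
I = -1·√(0.0137944/4π) = -0.03313197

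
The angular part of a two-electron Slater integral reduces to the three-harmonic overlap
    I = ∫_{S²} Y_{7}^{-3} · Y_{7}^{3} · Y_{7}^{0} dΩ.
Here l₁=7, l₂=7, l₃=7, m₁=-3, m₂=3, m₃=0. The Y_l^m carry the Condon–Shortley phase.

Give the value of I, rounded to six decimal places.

Σlᵢ=21 odd — θ-integrand is odd under cosθ→−cosθ; I=0

0.000000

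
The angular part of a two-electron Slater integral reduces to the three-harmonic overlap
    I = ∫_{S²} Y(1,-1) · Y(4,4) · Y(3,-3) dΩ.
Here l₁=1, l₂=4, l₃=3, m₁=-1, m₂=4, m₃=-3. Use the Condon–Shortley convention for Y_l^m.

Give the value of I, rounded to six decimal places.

0.325735

Rules hold: Σm=0, L=8 even, 3≤3≤5.
N = 3·9·7 = 189
Δ = 2!·0!·6!/9! = 1/252
Racah Σ t=1..1: t=1:−1/36 = -1/36
⇒ 3j(1 4 3; 0 0 0)² = 4/63, sgn +1
Racah Σ t=2..2: t=2:+1/1440 = 1/1440
⇒ 3j(1 4 3; -1 4 -3)² = 1/9, sgn +1
4πI² = N·(3j₀)²·(3jₘ)² = 4/3
I = +1·√(1.33333/4π) = 0.32573501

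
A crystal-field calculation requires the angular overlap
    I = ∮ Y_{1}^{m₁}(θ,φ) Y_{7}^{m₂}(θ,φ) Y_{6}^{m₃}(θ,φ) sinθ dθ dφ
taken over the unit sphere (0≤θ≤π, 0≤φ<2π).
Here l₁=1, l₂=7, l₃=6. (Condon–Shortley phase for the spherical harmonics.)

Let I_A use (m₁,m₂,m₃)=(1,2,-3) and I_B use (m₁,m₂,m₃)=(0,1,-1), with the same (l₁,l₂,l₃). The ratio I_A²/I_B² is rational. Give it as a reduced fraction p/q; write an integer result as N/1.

Shared (l₁,l₂,l₃)=(1,7,6): N and (l;000)² cancel in I_A²/I_B².
A: Δ = 2!·0!·12!/15! = 1/1365; Racah Σ t=0..0: t=0:+1/4354560 = 1/4354560; ⇒ 3j(1 7 6; 1 2 -3)² = 2/273, sgn -1
B: Δ = 2!·0!·12!/15! = 1/1365; Racah Σ t=1..1: t=1:−1/604800 = -1/604800; ⇒ 3j(1 7 6; 0 1 -1)² = 16/455, sgn +1
I_A²/I_B² = (2/273)/(16/455) = 5/24

5/24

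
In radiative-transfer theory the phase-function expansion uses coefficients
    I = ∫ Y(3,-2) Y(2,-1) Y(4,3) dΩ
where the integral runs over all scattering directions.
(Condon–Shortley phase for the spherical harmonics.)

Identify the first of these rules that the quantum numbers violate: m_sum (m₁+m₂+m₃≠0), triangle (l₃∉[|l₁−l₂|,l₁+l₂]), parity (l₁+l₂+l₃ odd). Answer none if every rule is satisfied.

azimuthal sum: -2 − 1 + 3 = 0  ✓
1 ≤ 4 ≤ 5 (triangle on l)  ✓
L = 3 + 2 + 4 = 9 (odd)  ✗

parity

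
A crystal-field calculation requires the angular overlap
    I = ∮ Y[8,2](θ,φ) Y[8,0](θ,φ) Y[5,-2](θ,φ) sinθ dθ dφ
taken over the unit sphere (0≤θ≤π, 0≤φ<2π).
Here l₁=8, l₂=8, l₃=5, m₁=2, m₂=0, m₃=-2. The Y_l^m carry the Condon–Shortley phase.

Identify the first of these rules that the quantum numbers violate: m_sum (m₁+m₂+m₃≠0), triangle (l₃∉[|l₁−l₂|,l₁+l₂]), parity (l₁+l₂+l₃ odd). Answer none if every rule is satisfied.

azimuthal sum: 2 + 0 − 2 = 0  ✓
0 ≤ 5 ≤ 16 (triangle on l)  ✓
L = 8 + 8 + 5 = 21 (odd)  ✗

parity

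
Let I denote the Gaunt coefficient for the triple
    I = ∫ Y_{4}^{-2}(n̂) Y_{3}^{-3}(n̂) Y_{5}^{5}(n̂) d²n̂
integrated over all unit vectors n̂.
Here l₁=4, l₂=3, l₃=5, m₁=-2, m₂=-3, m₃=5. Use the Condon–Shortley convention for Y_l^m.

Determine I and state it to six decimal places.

m-sum 0 ✓  L=12 even ✓  1≤5≤7 ✓
Π(2lᵢ+1) = 9×7×11 = 693
triangle coeff Δ(4,3,5) = 1/180180
Σ_t [0,2]: t=0:+1/576 t=1:−1/144 t=2:+1/576 = -1/288
(3j)²=20/1001 [(4 3 5; 0 0 0)], sign=+1
Σ_t [0,0]: t=0:+1/34560 = 1/34560
(3j)²=5/286 [(4 3 5; -2 -3 5)], sign=+1
⇒ 4πI² = 450/1859
I = (+1)√(450/1859/(4π)) = 0.13879110

0.138791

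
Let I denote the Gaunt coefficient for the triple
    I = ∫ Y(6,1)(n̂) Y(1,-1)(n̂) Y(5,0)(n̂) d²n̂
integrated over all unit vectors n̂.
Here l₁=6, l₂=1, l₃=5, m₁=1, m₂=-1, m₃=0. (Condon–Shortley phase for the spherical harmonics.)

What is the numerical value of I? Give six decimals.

-0.187239

Checks pass: Σm=0; 12 even; l₃=5∈[5,7].
(2·6+1)(2·1+1)(2·5+1) = 429
Δ: 2! 10! 0! / 13! → 1/858
sum: t=1:−1/14400 = -1/14400
3j²(6 1 5; 0 0 0) = Δ·Π!·Σ² = 6/143  (sign +1)
sum: t=0:+1/28800 = 1/28800
3j²(6 1 5; 1 -1 0) = Δ·Π!·Σ² = 7/286  (sign -1)
combine: 4πI² = 429·6/143·7/286 = 63/143
take √, sign -1: I = -0.18723944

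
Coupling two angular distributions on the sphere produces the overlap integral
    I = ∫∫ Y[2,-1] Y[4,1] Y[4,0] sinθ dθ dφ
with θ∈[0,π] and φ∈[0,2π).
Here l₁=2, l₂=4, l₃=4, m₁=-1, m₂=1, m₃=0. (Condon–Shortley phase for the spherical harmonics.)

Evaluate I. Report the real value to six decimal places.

-0.044869

m-sum 0 ✓  L=10 even ✓  2≤4≤6 ✓
Π(2lᵢ+1) = 5×9×9 = 405
triangle coeff Δ(2,4,4) = 1/13860
Σ_t [0,2]: t=0:+1/192 t=1:−1/36 t=2:+1/192 = -5/288
(3j)²=20/693 [(2 4 4; 0 0 0)], sign=-1
Σ_t [1,2]: t=1:−1/96 t=2:+1/72 = 1/288
(3j)²=1/462 [(2 4 4; -1 1 0)], sign=+1
⇒ 4πI² = 150/5929
I = (-1)√(150/5929/(4π)) = -0.04486937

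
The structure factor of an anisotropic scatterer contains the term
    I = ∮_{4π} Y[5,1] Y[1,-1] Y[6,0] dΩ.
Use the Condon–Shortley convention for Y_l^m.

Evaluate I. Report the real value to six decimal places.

0.158246

Rules hold: Σm=0, L=12 even, 4≤6≤6.
N = 11·3·13 = 429
Δ = 0!·10!·2!/13! = 1/858
Racah Σ t=0..0: t=0:+1/14400 = 1/14400
⇒ 3j(5 1 6; 0 0 0)² = 6/143, sgn +1
Racah Σ t=0..0: t=0:+1/34560 = 1/34560
⇒ 3j(5 1 6; 1 -1 0)² = 5/286, sgn +1
4πI² = N·(3j₀)²·(3jₘ)² = 45/143
I = +1·√(0.314685/4π) = 0.15824621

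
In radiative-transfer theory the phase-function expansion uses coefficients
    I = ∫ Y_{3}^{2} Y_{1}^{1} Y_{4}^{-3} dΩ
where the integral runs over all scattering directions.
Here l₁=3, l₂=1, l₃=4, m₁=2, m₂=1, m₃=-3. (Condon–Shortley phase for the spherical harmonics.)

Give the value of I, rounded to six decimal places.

-0.282095

Checks pass: Σm=0; 8 even; l₃=4∈[2,4].
(2·3+1)(2·1+1)(2·4+1) = 189
Δ: 0! 6! 2! / 9! → 1/252
sum: t=0:+1/36 = 1/36
3j²(3 1 4; 0 0 0) = Δ·Π!·Σ² = 4/63  (sign +1)
sum: t=0:+1/240 = 1/240
3j²(3 1 4; 2 1 -3) = Δ·Π!·Σ² = 1/12  (sign -1)
combine: 4πI² = 189·4/63·1/12 = 1/1
take √, sign -1: I = -0.28209479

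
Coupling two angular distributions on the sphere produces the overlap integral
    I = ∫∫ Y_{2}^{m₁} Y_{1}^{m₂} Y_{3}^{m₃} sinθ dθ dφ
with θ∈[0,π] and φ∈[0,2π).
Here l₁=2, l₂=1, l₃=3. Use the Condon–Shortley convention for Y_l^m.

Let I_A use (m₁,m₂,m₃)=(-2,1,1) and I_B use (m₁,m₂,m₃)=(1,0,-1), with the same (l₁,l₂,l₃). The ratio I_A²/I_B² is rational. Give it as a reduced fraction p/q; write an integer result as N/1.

l's match ⇒ only the (l;m) 3-j factors differ between A and B.
A: triangle coeff Δ(2,1,3) = 1/105; Σ_t [0,0]: t=0:+1/48 = 1/48; (3j)²=1/105 [(2 1 3; -2 1 1)], sign=+1
B: triangle coeff Δ(2,1,3) = 1/105; Σ_t [0,0]: t=0:+1/6 = 1/6; (3j)²=8/105 [(2 1 3; 1 0 -1)], sign=+1
I_A²/I_B² = (1/105)/(8/105) = 1/8

1/8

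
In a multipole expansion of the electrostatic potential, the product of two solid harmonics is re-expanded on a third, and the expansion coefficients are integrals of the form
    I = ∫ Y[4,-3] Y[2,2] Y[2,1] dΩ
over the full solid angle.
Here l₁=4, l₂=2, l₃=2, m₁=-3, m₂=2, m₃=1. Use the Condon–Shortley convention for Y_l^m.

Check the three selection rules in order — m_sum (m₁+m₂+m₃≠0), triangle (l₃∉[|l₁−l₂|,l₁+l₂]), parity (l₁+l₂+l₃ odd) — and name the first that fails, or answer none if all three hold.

none

m₁+m₂+m₃ = -3 + 2 + 1 = 0  ✓
triangle: |4−2|=2 ≤ l₃=2 ≤ 4+2=6  ✓
parity: l₁+l₂+l₃ = 8 is even  ✓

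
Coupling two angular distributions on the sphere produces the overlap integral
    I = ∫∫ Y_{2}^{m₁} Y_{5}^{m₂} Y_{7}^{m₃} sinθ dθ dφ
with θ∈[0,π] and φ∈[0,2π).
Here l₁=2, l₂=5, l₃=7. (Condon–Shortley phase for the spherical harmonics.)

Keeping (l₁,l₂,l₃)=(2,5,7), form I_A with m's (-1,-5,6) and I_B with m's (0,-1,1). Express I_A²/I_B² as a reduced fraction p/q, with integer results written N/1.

l's match ⇒ only the (l;m) 3-j factors differ between A and B.
A: triangle coeff Δ(2,5,7) = 1/15015; Σ_t [0,0]: t=0:+1/21772800 = 1/21772800; (3j)²=2/105 [(2 5 7; -1 -5 6)], sign=-1
B: triangle coeff Δ(2,5,7) = 1/15015; Σ_t [0,0]: t=0:+1/69120 = 1/69120; (3j)²=4/143 [(2 5 7; 0 -1 1)], sign=+1
I_A²/I_B² = (2/105)/(4/143) = 143/210

143/210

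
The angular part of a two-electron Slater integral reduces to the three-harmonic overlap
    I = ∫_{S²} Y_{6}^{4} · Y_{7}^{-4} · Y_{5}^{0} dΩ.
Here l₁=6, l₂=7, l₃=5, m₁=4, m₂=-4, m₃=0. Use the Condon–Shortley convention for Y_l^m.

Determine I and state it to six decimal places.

-0.129992

Rules hold: Σm=0, L=18 even, 1≤5≤13.
N = 13·15·11 = 2145
Δ = 8!·4!·6!/19! = 1/174594420
Racah Σ t=2..6: t=2:+1/4147200 t=3:−1/207360 t=4:+1/82944 t=5:−1/207360 t=6:+1/4147200 = 1/345600
⇒ 3j(6 7 5; 0 0 0)² = 420/46189, sgn -1
Racah Σ t=0..2: t=0:+1/5806080 t=1:−1/1451520 t=2:+1/4147200 = -1/3628800
⇒ 3j(6 7 5; 4 -4 0)² = 320/29393, sgn +1
4πI² = N·(3j₀)²·(3jₘ)² = 288000/1356277
I = -1·√(0.212346/4π) = -0.12999215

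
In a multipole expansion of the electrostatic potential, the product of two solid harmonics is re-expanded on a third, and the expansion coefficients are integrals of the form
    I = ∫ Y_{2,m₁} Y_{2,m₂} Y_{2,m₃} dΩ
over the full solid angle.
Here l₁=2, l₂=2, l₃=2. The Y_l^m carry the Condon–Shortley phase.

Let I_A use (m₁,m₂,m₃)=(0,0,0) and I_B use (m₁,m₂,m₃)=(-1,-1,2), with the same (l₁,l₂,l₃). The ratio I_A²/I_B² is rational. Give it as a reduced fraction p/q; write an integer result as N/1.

Same 2,2,2: normalisation and zero-m 3j drop out of the ratio.
A: Δ: 2! 2! 2! / 7! → 1/630; sum: t=0:+1/8 t=1:−1/1 t=2:+1/8 = -3/4; 3j²(2 2 2; 0 0 0) = Δ·Π!·Σ² = 2/35  (sign -1)
B: Δ: 2! 2! 2! / 7! → 1/630; sum: t=1:−1/4 = -1/4; 3j²(2 2 2; -1 -1 2) = Δ·Π!·Σ² = 3/35  (sign -1)
I_A²/I_B² = (2/35)/(3/35) = 2/3

2/3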